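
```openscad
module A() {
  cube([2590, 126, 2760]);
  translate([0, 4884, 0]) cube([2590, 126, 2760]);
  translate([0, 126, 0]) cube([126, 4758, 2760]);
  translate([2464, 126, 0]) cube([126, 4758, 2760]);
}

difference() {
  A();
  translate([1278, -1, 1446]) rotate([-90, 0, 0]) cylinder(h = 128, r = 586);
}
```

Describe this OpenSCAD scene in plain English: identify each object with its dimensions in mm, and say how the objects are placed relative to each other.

A is a box-shaped house frame (walls only): outside footprint 2590×5010 mm, wall height 2760 mm, wall thickness 126 mm. The two y-facing walls run the full x-width; the two x-facing walls fit between the inner faces of the y-facing walls.

The house frame has a circular hole of radius 586 mm through its front wall, centred at (x = 1278, z = 1446).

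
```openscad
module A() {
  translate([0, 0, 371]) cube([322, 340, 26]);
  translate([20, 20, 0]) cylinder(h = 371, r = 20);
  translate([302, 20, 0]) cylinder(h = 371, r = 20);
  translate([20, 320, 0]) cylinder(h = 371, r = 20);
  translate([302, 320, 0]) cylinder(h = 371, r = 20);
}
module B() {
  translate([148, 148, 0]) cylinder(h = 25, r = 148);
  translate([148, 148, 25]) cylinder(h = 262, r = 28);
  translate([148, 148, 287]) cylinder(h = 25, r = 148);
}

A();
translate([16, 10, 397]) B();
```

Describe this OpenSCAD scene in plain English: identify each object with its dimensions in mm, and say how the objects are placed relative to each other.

A is a four-legged stool. The seat is 322×340 mm, 26 mm thick, top at z = 397 mm. It stands on four round legs, each 40 mm in diameter, from z = 0 to the seat underside, each leg's axis is inset half a diameter from the nearest pair of seat edges (so the leg's bounding box is flush with the corner).

B is a spool: two coaxial disc flanges of radius 148 mm and thickness 25 mm, joined by a core cylinder of radius 28 mm and height 262 mm. The lower flange rests on z = 0 and the three cylinders share a vertical axis.

The spool is on top of the stool.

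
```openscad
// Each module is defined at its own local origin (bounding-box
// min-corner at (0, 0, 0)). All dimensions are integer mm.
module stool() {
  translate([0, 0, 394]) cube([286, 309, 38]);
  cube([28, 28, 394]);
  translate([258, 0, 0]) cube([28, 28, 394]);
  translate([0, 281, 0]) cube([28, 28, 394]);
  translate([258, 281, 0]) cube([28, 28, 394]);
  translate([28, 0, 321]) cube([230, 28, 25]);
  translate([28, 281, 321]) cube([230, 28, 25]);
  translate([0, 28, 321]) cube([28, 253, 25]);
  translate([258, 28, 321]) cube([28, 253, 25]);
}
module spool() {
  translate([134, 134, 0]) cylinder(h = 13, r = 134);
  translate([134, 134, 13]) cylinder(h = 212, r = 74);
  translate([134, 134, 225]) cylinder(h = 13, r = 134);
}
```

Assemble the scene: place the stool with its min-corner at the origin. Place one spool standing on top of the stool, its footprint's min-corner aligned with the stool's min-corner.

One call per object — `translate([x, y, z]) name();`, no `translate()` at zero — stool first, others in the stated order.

stool();
translate([0, 0, 432]) spool();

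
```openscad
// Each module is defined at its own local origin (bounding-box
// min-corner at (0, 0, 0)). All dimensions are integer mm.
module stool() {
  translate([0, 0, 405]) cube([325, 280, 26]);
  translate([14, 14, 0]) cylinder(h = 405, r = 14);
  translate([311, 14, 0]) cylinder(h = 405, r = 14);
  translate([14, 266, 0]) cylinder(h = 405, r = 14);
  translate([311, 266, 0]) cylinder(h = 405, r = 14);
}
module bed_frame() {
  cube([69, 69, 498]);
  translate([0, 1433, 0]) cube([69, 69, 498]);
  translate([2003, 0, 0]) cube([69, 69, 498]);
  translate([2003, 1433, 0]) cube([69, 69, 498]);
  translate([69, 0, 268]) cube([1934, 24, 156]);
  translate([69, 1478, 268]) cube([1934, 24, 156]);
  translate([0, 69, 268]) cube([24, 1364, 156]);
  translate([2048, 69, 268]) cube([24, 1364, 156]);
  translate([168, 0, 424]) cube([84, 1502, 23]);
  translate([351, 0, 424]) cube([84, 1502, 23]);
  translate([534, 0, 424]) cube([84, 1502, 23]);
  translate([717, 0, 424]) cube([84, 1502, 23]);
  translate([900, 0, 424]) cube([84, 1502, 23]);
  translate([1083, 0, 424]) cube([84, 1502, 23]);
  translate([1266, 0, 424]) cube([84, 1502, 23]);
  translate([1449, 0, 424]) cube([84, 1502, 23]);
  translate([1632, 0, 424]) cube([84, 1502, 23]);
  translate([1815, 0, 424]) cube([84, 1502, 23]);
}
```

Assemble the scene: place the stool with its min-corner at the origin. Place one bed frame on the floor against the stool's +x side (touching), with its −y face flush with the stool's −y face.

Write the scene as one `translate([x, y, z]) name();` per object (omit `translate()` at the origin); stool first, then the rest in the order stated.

stool();
translate([325, 0, 0]) bed_frame();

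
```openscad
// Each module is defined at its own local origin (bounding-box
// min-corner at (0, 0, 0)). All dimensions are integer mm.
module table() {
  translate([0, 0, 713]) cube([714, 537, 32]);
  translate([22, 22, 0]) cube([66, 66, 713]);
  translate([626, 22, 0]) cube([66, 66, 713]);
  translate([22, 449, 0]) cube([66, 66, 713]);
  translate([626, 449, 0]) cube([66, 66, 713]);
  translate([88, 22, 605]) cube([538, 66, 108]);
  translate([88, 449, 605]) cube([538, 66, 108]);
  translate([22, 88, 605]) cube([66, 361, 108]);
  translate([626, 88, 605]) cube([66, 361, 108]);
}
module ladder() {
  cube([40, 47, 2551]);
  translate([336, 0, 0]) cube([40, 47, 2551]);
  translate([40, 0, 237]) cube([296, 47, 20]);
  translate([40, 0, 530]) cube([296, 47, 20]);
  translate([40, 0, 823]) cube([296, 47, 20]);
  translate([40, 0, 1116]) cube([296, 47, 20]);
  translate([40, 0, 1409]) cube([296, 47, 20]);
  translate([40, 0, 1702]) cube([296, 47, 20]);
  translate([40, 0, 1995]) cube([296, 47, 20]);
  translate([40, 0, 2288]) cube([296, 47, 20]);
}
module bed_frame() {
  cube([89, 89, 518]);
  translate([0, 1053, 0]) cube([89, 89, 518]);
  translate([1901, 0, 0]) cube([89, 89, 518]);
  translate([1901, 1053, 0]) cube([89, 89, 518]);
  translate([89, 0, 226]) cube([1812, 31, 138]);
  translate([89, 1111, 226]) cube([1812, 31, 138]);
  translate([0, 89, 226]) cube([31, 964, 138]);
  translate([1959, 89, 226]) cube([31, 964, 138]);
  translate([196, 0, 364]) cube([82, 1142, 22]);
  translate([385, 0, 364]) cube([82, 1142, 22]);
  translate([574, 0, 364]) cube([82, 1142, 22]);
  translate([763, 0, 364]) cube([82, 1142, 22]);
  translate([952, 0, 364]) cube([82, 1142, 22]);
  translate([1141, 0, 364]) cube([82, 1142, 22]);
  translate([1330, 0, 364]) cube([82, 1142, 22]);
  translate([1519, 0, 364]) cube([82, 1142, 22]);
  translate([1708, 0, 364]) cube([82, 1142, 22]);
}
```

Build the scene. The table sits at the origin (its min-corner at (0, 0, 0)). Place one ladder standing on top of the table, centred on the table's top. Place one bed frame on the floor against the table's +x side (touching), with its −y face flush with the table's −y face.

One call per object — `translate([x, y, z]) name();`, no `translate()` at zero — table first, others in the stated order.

table();
translate([169, 245, 745]) ladder();
translate([714, 0, 0]) bed_frame();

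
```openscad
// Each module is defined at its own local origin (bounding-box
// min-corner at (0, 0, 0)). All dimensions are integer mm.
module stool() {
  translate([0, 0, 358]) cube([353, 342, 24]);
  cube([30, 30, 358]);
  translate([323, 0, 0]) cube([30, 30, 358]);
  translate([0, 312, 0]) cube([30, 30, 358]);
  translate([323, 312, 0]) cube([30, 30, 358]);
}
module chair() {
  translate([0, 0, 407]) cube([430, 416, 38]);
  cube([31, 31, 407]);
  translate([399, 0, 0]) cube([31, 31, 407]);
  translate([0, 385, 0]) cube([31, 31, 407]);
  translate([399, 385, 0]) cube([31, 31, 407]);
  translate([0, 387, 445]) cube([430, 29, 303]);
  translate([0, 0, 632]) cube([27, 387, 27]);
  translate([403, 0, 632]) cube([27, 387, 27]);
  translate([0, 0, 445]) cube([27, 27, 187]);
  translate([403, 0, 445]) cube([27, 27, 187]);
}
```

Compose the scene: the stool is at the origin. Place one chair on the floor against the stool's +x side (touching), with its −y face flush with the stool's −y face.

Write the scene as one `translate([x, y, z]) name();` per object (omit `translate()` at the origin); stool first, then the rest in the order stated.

stool();
translate([353, 0, 0]) chair();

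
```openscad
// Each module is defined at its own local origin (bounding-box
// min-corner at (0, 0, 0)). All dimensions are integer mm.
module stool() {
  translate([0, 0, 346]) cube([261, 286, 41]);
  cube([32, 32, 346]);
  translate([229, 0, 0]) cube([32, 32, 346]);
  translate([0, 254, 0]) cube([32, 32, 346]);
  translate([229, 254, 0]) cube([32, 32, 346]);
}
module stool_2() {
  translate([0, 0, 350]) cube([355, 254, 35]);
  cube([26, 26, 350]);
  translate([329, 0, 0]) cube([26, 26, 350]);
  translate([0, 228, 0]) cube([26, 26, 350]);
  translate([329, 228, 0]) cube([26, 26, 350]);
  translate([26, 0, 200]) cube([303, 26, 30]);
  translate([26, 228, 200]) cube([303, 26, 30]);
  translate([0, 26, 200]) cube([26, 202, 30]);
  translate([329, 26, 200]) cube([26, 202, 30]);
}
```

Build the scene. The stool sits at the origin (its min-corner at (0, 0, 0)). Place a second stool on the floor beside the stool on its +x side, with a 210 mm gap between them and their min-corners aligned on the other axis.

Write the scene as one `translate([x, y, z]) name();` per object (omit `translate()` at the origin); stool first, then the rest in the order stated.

stool();
translate([471, 0, 0]) stool_2();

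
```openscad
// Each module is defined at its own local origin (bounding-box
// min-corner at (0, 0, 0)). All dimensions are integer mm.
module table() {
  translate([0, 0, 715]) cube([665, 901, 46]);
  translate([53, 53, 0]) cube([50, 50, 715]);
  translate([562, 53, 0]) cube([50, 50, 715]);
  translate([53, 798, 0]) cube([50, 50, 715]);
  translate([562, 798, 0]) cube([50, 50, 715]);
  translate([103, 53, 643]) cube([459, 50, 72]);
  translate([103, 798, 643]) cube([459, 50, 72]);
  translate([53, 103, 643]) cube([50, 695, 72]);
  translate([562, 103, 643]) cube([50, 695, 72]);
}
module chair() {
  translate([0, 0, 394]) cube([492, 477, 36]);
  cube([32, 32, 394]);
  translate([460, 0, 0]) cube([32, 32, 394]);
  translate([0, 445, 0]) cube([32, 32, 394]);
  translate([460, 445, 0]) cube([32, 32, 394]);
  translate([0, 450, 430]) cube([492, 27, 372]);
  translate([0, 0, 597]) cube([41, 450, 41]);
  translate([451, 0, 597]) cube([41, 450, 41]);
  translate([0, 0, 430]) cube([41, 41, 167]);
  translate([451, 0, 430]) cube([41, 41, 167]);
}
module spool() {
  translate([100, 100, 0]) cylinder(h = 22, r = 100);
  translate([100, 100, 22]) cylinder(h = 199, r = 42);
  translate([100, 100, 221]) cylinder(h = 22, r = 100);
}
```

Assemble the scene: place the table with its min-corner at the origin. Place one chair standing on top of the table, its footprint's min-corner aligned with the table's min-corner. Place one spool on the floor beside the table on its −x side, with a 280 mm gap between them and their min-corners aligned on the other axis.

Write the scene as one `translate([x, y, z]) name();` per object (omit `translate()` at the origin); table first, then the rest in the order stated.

table();
translate([0, 0, 761]) chair();
translate([-480, 0, 0]) spool();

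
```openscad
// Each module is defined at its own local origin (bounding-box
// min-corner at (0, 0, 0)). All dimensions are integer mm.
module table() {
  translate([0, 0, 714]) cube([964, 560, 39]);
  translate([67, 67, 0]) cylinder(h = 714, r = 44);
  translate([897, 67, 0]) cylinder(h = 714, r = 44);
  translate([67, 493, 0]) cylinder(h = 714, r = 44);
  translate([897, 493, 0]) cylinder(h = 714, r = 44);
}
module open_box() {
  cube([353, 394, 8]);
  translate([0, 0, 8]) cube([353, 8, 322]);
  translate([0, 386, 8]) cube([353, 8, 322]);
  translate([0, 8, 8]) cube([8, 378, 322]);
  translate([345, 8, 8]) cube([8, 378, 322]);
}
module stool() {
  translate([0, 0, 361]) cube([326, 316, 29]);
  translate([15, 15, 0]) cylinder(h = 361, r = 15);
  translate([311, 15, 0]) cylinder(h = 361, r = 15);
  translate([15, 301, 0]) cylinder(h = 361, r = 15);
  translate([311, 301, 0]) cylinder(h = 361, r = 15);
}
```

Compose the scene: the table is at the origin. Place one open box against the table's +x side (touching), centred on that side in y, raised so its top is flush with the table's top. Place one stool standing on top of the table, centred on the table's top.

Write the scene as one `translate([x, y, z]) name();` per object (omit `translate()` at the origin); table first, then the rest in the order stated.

table();
translate([964, 83, 423]) open_box();
translate([319, 122, 753]) stool();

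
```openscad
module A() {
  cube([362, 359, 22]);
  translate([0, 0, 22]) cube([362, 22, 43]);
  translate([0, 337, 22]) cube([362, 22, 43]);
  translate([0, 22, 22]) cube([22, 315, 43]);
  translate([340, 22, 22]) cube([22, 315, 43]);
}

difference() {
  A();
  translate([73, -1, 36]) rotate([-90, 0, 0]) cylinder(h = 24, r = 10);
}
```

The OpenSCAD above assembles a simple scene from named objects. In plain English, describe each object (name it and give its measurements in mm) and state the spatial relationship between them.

A is an open storage box with external size 362×359×65 mm and wall thickness 22 mm (the base is also 22 mm thick). The base covers the whole footprint; the four walls stand on the base, with the y-facing walls full-width and the x-facing walls fitting between their inner faces.

The open box has a circular hole of radius 10 mm through its front wall, centred at (x = 73, z = 36).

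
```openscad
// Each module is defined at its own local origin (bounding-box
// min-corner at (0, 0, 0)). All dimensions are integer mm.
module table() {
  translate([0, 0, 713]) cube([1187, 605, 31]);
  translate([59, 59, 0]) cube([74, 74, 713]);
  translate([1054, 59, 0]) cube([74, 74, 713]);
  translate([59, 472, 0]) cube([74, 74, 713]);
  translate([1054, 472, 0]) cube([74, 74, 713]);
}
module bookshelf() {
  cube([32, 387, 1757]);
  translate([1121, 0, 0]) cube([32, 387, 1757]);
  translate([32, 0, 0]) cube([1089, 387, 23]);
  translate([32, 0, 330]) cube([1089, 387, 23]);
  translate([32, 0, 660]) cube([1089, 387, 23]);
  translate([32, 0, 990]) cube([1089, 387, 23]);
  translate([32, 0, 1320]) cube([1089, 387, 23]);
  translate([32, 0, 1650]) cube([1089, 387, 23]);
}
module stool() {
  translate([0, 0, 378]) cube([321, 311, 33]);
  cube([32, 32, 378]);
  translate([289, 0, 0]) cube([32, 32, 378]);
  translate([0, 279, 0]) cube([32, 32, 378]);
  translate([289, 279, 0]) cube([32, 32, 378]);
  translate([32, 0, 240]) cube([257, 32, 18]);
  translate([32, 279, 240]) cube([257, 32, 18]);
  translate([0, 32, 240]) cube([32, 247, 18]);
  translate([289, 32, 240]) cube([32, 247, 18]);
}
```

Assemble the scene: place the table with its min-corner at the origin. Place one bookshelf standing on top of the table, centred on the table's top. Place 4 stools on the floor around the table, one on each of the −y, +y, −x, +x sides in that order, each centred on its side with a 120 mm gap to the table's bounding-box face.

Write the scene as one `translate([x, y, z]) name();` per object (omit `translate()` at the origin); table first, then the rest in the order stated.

table();
translate([17, 109, 744]) bookshelf();
translate([433, -431, 0]) stool();
translate([433, 725, 0]) stool();
translate([-441, 147, 0]) stool();
translate([1307, 147, 0]) stool();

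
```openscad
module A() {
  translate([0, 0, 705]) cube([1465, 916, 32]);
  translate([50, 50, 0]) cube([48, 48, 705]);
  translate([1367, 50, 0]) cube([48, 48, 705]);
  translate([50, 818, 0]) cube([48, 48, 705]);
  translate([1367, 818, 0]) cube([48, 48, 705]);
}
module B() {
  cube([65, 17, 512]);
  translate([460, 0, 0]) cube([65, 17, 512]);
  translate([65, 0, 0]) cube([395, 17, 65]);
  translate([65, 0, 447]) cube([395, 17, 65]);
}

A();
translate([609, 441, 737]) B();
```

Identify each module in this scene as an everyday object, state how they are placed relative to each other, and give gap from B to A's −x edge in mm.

The picture frame's min-x is at 609; the table's min-x is 0; gap = 609 mm.

A is a table. B is a picture frame. The picture frame is on top of the table. The gap from the picture frame to the table's −x edge is 609 mm.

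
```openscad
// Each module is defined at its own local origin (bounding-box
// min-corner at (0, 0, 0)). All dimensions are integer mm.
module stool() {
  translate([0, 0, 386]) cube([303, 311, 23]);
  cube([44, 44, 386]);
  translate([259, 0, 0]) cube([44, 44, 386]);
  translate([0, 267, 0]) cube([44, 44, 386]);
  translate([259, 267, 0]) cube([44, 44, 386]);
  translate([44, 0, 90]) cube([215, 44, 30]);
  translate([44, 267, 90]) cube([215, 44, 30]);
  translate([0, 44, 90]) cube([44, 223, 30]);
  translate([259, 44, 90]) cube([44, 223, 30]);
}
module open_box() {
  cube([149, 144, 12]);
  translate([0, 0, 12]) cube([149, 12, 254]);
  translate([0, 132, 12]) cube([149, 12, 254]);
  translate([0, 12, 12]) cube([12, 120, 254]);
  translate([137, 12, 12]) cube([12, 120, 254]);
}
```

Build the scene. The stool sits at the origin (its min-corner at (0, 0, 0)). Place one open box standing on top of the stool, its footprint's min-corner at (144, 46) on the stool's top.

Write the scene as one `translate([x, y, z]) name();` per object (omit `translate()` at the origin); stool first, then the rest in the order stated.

stool();
translate([144, 46, 409]) open_box();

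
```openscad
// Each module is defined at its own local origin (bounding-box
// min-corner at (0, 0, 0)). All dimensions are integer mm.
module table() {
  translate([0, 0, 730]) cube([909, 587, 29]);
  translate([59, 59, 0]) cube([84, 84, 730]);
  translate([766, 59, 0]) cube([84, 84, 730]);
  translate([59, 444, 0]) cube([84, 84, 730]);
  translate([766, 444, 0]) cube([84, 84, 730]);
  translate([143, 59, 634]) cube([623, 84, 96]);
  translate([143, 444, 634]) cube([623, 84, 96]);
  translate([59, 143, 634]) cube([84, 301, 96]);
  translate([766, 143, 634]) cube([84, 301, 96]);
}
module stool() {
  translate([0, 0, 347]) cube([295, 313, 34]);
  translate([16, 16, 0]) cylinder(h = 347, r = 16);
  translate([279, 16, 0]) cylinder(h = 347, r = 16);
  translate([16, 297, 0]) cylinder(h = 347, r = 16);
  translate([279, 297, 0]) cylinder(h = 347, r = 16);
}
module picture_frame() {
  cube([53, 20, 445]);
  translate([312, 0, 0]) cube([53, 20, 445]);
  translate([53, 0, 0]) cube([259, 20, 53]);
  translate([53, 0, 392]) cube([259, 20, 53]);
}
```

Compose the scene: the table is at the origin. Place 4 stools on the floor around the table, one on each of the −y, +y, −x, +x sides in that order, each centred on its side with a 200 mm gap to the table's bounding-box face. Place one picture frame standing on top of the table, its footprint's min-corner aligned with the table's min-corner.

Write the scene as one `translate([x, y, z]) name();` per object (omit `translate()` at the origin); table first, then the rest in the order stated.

table();
translate([307, -513, 0]) stool();
translate([307, 787, 0]) stool();
translate([-495, 137, 0]) stool();
translate([1109, 137, 0]) stool();
translate([0, 0, 759]) picture_frame();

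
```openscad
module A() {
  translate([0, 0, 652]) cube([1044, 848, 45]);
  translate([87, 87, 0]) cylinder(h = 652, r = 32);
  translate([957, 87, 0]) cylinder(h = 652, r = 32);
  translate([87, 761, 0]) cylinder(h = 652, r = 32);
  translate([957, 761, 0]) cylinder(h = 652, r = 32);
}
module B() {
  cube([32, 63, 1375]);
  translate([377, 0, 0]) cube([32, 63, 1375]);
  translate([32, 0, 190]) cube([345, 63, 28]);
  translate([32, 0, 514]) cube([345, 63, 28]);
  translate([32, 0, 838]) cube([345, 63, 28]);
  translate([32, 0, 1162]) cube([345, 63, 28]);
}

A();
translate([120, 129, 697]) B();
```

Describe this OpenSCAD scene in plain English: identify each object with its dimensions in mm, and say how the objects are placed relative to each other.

A is a rectangular dining table. The top is 1044×848×45 mm with its upper surface at z = 697 mm. It stands on four round legs of 64 mm diameter, each leg's bounding box inset 55 mm from the nearest pair of top edges, running from the floor to the underside of the top.

B is a wooden ladder with two side rails of 32×63 mm section and 1375 mm height, set 409 mm apart overall. Between them run 4 rectangular rungs (63 mm deep, 28 mm thick), front faces flush with the rails' −y face. The bottom of the first rung is 190 mm above the floor and each subsequent rung is 324 mm higher than the one below.

The ladder is on top of the table.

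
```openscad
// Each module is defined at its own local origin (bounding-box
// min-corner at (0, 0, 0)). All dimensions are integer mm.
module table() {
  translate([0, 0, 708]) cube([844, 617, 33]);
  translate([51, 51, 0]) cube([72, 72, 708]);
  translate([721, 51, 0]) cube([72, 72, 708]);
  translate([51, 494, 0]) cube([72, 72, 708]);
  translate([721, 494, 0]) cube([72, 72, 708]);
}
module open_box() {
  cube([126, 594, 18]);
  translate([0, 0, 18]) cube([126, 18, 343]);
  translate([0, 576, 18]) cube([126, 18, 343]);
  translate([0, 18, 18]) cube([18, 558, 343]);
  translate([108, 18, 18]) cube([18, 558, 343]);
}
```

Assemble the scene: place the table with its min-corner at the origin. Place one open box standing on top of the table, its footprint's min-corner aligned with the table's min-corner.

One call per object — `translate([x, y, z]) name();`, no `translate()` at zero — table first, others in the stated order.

table();
translate([0, 0, 741]) open_box();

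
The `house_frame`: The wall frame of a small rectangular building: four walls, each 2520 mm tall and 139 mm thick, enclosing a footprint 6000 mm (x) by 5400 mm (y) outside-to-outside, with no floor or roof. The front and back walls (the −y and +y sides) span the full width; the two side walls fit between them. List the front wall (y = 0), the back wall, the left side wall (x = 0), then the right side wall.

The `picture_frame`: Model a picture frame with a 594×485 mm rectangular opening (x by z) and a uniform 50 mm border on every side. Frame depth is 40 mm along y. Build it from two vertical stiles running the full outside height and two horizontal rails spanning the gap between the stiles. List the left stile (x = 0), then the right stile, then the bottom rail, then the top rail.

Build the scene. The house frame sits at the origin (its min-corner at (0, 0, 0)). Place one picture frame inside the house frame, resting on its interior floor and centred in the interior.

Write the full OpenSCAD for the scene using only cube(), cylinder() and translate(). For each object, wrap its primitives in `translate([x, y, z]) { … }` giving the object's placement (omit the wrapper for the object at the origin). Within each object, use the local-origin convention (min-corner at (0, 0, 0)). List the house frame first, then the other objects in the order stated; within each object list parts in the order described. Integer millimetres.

cube([6000, 139, 2520]);
translate([0, 5261, 0]) cube([6000, 139, 2520]);
translate([0, 139, 0]) cube([139, 5122, 2520]);
translate([5861, 139, 0]) cube([139, 5122, 2520]);
translate([2653, 2680, 0]) {
  cube([50, 40, 585]);
  translate([644, 0, 0]) cube([50, 40, 585]);
  translate([50, 0, 0]) cube([594, 40, 50]);
  translate([50, 0, 535]) cube([594, 40, 50]);
}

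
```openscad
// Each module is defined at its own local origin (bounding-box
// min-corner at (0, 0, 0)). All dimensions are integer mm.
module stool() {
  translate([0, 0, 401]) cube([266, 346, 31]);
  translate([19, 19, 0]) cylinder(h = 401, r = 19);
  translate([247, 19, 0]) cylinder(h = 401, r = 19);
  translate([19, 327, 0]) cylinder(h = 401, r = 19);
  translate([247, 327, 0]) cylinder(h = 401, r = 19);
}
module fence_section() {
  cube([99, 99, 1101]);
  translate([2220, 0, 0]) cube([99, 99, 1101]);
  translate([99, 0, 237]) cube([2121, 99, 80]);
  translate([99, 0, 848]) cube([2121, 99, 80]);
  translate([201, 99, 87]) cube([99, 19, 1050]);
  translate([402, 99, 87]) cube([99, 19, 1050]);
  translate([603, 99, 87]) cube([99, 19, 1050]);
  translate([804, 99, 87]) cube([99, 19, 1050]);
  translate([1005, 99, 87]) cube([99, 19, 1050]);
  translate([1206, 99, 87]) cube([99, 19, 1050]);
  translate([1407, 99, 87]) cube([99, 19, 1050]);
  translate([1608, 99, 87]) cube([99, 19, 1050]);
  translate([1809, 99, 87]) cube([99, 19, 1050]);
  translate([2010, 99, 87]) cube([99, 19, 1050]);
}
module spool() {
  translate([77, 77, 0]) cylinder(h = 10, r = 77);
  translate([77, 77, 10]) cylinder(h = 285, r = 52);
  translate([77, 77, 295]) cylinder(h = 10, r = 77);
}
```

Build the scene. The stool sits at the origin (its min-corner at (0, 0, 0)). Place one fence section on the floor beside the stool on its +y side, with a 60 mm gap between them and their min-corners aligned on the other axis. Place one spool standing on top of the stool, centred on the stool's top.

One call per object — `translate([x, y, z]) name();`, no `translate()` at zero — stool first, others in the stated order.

stool();
translate([0, 406, 0]) fence_section();
translate([56, 96, 432]) spool();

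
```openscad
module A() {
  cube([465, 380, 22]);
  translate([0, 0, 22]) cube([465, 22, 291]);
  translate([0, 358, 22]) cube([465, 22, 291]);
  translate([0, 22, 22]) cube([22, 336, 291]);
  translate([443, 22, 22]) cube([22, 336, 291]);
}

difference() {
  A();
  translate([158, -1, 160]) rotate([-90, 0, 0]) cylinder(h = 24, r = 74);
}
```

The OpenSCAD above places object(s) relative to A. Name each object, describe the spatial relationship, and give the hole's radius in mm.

The subtracted cylinder has r = 74 mm.

A is an open box. The open box has a circular hole through its front wall. The hole's radius is 74 mm.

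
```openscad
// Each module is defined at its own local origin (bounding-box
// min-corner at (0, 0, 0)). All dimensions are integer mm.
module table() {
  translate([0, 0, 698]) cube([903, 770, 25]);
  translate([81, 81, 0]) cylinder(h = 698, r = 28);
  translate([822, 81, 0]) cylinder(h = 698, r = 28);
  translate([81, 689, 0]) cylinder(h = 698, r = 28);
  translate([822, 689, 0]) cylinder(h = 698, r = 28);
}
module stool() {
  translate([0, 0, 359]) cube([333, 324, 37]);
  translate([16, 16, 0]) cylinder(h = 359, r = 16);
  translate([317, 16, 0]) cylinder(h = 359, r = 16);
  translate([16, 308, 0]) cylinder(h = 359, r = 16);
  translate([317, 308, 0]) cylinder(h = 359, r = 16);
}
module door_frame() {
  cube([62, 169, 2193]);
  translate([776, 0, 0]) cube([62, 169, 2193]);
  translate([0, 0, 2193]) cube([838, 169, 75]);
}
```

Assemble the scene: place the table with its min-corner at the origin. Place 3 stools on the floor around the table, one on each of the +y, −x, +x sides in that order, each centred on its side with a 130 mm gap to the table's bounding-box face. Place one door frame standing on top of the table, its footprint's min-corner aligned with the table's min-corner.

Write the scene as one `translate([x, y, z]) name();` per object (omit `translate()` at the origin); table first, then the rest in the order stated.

table();
translate([285, 900, 0]) stool();
translate([-463, 223, 0]) stool();
translate([1033, 223, 0]) stool();
translate([0, 0, 723]) door_frame();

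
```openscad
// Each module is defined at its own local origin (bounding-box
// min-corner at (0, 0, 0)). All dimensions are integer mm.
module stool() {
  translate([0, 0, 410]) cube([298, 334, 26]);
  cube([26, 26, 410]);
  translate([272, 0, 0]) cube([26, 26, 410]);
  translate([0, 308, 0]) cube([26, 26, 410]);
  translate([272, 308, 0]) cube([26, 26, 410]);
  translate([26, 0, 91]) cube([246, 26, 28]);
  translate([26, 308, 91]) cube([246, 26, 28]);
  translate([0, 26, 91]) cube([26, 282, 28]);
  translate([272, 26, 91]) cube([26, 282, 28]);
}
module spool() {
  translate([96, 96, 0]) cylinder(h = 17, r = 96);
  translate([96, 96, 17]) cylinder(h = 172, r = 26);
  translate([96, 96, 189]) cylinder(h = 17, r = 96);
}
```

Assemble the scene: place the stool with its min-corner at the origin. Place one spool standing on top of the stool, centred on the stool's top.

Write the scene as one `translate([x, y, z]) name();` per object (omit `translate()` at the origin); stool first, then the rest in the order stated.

stool();
translate([53, 71, 436]) spool();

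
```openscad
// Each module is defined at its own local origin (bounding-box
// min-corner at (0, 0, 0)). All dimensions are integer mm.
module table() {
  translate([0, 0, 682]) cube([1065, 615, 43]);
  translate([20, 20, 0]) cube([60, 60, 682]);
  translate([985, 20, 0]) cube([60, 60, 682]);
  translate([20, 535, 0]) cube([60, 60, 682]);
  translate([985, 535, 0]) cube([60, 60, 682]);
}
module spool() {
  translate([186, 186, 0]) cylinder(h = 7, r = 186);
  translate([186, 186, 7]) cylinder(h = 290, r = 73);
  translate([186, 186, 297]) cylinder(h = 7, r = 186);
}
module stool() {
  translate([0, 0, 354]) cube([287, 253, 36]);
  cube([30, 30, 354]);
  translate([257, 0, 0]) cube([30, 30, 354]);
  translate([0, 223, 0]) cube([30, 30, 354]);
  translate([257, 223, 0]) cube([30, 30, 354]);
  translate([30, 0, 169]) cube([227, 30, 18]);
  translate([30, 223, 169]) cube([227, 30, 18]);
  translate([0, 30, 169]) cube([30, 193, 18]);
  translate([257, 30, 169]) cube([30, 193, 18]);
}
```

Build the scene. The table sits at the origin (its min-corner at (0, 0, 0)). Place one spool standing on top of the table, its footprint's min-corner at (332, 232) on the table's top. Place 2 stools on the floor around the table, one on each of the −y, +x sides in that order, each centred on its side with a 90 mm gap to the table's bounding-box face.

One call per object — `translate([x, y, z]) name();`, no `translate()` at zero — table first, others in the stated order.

table();
translate([332, 232, 725]) spool();
translate([389, -343, 0]) stool();
translate([1155, 181, 0]) stool();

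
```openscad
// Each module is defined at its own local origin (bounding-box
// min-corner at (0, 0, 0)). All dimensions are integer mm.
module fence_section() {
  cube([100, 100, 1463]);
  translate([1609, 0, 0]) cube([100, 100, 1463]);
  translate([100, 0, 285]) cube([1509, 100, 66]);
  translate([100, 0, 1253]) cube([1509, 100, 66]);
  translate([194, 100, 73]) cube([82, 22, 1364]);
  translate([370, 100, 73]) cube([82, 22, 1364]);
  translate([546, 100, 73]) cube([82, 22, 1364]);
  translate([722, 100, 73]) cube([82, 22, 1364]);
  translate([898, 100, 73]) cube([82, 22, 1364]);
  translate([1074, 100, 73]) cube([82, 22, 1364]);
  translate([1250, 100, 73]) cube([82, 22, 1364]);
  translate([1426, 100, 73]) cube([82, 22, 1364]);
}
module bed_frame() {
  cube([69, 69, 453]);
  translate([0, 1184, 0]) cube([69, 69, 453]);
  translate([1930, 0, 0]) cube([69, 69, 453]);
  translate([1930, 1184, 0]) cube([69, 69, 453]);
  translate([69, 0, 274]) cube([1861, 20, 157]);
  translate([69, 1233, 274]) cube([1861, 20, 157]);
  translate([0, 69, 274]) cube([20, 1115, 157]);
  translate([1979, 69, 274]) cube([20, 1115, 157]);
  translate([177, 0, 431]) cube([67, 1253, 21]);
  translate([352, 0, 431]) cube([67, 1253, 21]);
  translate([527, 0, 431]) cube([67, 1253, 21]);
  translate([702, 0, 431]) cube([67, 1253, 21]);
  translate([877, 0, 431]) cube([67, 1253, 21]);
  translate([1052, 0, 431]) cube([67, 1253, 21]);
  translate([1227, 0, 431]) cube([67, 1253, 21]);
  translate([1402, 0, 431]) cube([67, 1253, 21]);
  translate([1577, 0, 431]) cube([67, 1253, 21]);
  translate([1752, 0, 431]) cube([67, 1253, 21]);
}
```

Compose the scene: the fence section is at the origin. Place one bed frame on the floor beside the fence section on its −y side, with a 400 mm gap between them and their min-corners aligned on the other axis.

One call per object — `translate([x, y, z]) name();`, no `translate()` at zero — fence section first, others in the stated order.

fence_section();
translate([0, -1653, 0]) bed_frame();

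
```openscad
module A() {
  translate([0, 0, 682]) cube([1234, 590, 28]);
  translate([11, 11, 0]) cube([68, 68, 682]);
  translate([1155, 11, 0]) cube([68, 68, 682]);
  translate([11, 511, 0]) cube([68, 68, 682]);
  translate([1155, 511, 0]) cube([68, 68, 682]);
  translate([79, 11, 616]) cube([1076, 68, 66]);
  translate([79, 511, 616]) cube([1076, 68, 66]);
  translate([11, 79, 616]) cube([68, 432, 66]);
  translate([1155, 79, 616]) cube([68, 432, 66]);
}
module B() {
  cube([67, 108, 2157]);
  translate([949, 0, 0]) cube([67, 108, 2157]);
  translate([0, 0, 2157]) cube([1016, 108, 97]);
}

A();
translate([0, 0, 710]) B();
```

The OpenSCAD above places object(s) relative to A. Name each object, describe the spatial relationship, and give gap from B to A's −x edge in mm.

A is a table. B is a door frame. The door frame is on top of the table. The gap from the door frame to the table's −x edge is 0 mm.

The door frame's min-x is at 0; the table's min-x is 0; gap = 0 mm.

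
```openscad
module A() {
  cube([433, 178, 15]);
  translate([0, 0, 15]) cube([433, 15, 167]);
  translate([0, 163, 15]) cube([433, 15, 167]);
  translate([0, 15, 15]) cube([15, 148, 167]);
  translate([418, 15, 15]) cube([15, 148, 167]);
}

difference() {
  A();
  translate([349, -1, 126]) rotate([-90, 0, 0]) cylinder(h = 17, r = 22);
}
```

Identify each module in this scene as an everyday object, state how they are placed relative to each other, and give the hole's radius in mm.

A is an open box. The open box has a circular hole through its front wall. The hole's radius is 22 mm.

The subtracted cylinder has r = 22 mm.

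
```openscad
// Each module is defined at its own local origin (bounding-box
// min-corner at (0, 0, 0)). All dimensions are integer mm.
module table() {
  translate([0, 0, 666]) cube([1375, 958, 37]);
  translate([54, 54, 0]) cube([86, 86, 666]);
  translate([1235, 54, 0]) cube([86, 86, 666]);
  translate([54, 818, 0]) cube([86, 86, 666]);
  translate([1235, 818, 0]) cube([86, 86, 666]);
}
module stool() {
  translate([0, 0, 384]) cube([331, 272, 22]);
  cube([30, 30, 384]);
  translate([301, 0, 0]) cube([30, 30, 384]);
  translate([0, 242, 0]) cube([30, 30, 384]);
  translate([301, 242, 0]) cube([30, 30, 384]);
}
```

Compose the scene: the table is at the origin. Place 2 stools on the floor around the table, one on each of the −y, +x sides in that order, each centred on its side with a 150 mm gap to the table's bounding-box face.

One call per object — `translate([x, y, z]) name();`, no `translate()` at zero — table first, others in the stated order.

table();
translate([522, -422, 0]) stool();
translate([1525, 343, 0]) stool();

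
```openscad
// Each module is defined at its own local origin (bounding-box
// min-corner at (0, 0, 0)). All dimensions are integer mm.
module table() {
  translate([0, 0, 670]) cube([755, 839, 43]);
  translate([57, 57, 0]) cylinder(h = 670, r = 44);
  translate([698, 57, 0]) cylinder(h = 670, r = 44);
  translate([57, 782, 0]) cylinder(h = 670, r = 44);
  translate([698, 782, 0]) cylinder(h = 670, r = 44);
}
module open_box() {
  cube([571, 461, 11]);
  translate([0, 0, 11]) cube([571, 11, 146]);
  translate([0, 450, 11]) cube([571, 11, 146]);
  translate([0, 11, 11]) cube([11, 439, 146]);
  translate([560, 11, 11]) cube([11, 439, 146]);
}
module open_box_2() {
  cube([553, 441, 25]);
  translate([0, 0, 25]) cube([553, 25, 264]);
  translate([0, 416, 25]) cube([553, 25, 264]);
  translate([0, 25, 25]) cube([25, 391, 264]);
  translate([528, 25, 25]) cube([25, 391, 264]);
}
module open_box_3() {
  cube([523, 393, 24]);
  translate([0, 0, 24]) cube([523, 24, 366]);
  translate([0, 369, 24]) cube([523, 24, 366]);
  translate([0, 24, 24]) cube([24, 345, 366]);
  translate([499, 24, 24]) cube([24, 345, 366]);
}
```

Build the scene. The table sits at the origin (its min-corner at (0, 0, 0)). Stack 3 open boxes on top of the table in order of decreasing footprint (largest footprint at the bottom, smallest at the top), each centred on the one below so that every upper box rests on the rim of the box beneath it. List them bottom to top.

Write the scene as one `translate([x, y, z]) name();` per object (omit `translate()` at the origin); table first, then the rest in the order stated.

table();
translate([92, 189, 713]) open_box();
translate([101, 199, 870]) open_box_2();
translate([116, 223, 1159]) open_box_3();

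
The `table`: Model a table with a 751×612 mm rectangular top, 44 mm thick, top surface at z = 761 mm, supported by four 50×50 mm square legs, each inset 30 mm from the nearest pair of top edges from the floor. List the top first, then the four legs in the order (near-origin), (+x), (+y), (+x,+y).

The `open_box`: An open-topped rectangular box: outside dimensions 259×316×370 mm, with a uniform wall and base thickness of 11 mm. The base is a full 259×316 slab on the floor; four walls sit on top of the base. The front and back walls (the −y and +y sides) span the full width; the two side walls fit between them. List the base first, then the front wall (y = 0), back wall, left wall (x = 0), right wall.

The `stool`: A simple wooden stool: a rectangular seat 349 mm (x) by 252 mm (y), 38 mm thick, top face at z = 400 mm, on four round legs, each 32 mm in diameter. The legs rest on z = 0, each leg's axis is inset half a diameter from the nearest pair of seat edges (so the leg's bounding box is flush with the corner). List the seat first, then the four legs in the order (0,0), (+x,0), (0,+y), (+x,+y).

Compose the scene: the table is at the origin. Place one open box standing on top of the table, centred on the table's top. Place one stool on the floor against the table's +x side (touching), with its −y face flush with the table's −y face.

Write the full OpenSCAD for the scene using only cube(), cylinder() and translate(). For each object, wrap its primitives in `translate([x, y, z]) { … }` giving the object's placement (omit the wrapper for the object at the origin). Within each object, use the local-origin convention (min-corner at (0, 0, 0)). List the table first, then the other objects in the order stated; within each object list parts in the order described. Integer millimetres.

translate([0, 0, 717]) cube([751, 612, 44]);
translate([30, 30, 0]) cube([50, 50, 717]);
translate([671, 30, 0]) cube([50, 50, 717]);
translate([30, 532, 0]) cube([50, 50, 717]);
translate([671, 532, 0]) cube([50, 50, 717]);
translate([246, 148, 761]) {
  cube([259, 316, 11]);
  translate([0, 0, 11]) cube([259, 11, 359]);
  translate([0, 305, 11]) cube([259, 11, 359]);
  translate([0, 11, 11]) cube([11, 294, 359]);
  translate([248, 11, 11]) cube([11, 294, 359]);
}
translate([751, 0, 0]) {
  translate([0, 0, 362]) cube([349, 252, 38]);
  translate([16, 16, 0]) cylinder(h = 362, r = 16);
  translate([333, 16, 0]) cylinder(h = 362, r = 16);
  translate([16, 236, 0]) cylinder(h = 362, r = 16);
  translate([333, 236, 0]) cylinder(h = 362, r = 16);
}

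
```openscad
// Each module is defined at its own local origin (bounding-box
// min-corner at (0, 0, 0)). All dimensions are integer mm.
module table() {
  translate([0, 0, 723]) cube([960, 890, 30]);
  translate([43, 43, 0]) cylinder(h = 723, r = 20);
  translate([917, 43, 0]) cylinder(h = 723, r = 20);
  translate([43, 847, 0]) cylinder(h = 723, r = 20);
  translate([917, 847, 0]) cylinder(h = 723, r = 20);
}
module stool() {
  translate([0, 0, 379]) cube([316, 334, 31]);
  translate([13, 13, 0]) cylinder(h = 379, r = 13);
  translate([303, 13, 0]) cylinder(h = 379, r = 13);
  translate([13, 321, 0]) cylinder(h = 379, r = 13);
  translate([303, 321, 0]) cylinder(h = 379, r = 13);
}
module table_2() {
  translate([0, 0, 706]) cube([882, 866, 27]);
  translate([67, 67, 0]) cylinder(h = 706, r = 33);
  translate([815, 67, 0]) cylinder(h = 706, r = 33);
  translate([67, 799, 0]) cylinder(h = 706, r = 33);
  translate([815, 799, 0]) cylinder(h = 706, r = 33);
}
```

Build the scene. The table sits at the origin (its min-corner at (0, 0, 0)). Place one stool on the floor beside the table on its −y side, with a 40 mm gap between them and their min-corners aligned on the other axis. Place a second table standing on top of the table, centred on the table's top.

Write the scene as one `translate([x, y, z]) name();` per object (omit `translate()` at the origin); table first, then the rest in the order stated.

table();
translate([0, -374, 0]) stool();
translate([39, 12, 753]) table_2();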